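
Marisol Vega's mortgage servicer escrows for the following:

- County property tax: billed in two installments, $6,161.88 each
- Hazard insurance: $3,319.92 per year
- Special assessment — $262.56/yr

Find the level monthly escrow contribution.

County property tax: $6,161.88 × 2 = $12,323.76 per year
Hazard insurance: $3,319.92 per year
Special assessment: $262.56 per year
Yearly total = $15,906.24
Per month = $15,906.24 / 12 = $1,325.52

$1,325.52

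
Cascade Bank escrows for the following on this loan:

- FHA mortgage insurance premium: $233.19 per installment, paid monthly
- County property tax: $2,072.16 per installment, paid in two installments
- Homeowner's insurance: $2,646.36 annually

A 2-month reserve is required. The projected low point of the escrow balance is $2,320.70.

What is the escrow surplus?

$722.54

FHA mortgage insurance premium — $233.19 × 12 = $2,798.28 per year
County property tax — $2,072.16 × 2 = $4,144.32 per year
Homeowner's insurance — $2,646.36 per year
Combined annual = $2,798.28 + $4,144.32 + $2,646.36 = $9,588.96
Monthly escrow = $9,588.96 ÷ 12 = $799.08
Cushion = 2 × $799.08 = $1,598.16
Excess over cushion: $2,320.70 − $1,598.16 = $722.54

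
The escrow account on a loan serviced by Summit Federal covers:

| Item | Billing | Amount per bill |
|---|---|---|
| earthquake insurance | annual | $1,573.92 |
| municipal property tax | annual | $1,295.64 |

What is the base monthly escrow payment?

$239.13

Earthquake insurance — $1,573.92
Municipal property tax — $1,295.64
Combined annual = $1,573.92 + $1,295.64 = $2,869.56
Monthly escrow = $2,869.56 ÷ 12 = $239.13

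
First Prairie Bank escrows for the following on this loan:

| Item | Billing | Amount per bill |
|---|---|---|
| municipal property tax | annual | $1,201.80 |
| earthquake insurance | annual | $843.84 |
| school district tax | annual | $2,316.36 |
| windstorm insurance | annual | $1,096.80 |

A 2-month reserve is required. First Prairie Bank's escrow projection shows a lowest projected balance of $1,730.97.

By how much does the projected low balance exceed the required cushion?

$821.17

Municipal property tax — $1,201.80 per year
Earthquake insurance — $843.84 per year
School district tax — $2,316.36 per year
Windstorm insurance — $1,096.80 per year
Total annual escrow = $1,201.80 + $843.84 + $2,316.36 + $1,096.80 = $5,458.80
Base monthly escrow = $5,458.80 ÷ 12 = $454.90
Required cushion = 2 × $454.90 = $909.80
Surplus = $1,730.97 − $909.80 = $821.17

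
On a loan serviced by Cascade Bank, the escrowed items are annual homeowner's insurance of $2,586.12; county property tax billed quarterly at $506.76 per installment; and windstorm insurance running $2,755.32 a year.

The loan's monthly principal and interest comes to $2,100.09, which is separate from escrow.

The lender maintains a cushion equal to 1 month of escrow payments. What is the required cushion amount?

$614.04

Homeowner's insurance — $2,586.12
County property tax — $506.76 × 4 = $2,027.04
Windstorm insurance — $2,755.32
Total per year = $2,586.12 + $2,027.04 + $2,755.32 = $7,368.48
Base monthly escrow = $7,368.48 / 12 = $614.04
Cushion = 1 × $614.04 = $614.04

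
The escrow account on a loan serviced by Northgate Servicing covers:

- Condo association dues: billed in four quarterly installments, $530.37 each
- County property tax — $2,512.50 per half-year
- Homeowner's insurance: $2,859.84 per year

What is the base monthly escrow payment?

$833.86

Condo association dues: $530.37 × 4 = $2,121.48
County property tax: $2,512.50 × 2 = $5,025.00
Homeowner's insurance: $2,859.84
Yearly total = $10,006.32
Base monthly escrow = $10,006.32 / 12 = $833.86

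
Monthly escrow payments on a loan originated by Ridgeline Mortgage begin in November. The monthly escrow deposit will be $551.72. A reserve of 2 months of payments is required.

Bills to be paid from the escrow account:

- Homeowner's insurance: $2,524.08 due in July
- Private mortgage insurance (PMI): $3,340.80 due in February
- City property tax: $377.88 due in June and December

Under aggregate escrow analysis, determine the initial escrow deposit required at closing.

Cushion = 2 × $551.72 = $1,103.44
Trial balance (start $0, +$551.72 each month, − disbursements):
  Nov: +$551.72 → $551.72
  Dec: +$551.72 − $377.88 → $725.56
  Jan: +$551.72 → $1,277.28
  Feb: +$551.72 − $3,340.80 → -$1,511.80
  Mar: +$551.72 → -$960.08
  Apr: +$551.72 → -$408.36
  May: +$551.72 → $143.36
  Jun: +$551.72 − $377.88 → $317.20
  Jul: +$551.72 − $2,524.08 → -$1,655.16
  Aug: +$551.72 → -$1,103.44
  Sep: +$551.72 → -$551.72
  Oct: +$551.72 → $0.00
Lowest trial balance = -$1,655.16 (Jul)
Initial deposit = cushion − low point = $1,103.44 − (-$1,655.16) = $2,758.60

$2,758.60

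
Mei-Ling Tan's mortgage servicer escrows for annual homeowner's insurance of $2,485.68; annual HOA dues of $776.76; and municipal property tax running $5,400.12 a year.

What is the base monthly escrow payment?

Homeowner's insurance — $2,485.68
HOA dues — $776.76
Municipal property tax — $5,400.12
Combined annual = $2,485.68 + $776.76 + $5,400.12 = $8,662.56
Per month = $8,662.56 ÷ 12 = $721.88

$721.88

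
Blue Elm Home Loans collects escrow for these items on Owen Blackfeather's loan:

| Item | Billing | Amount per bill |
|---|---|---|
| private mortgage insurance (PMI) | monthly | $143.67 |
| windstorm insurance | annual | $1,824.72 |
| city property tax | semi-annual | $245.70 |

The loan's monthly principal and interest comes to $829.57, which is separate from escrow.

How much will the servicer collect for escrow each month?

Private mortgage insurance (PMI) = $143.67 × 12 = $1,724.04 annually
Windstorm insurance = $1,824.72 annually
City property tax = $245.70 × 2 = $491.40 annually
Yearly total = $4,040.16
Per month = $4,040.16 ÷ 12 = $336.68

$336.68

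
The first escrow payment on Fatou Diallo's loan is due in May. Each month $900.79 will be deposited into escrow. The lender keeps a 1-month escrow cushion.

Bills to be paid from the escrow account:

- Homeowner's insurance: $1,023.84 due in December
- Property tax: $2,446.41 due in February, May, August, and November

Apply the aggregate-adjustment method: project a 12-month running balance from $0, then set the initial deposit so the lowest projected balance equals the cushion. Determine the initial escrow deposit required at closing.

$2,702.37

Cushion = 1 × $900.79 = $900.79
Trial balance (start $0, +$900.79 each month, − disbursements):
  May: +$900.79 − $2,446.41 → -$1,545.62
  Jun: +$900.79 → -$644.83
  Jul: +$900.79 → $255.96
  Aug: +$900.79 − $2,446.41 → -$1,289.66
  Sep: +$900.79 → -$388.87
  Oct: +$900.79 → $511.92
  Nov: +$900.79 − $2,446.41 → -$1,033.70
  Dec: +$900.79 − $1,023.84 → -$1,156.75
  Jan: +$900.79 → -$255.96
  Feb: +$900.79 − $2,446.41 → -$1,801.58
  Mar: +$900.79 → -$900.79
  Apr: +$900.79 → $0.00
Lowest trial balance = -$1,801.58 (Feb)
Initial deposit = cushion − low point = $900.79 − (-$1,801.58) = $2,702.37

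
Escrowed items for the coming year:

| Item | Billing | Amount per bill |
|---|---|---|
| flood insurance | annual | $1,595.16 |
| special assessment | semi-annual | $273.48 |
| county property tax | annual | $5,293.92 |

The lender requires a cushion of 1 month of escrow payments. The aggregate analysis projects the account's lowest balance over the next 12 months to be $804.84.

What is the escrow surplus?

$185.17

Flood insurance = $1,595.16/yr
Special assessment = $273.48 × 2 = $546.96/yr
County property tax = $5,293.92/yr
Annual escrow total = $1,595.16 + $546.96 + $5,293.92 = $7,436.04
Per month = $7,436.04 ÷ 12 = $619.67
Cushion = 1 × $619.67 = $619.67
Excess over cushion: $804.84 − $619.67 = $185.17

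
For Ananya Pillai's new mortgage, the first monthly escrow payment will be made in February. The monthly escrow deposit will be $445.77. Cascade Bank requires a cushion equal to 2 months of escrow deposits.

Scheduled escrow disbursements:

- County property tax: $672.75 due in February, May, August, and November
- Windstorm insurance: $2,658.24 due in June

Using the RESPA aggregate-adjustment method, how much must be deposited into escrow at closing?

Cushion = 2 × $445.77 = $891.54
Trial balance (start $0, +$445.77 each month, − disbursements):
  Feb: +$445.77 − $672.75 → -$226.98
  Mar: +$445.77 → $218.79
  Apr: +$445.77 → $664.56
  May: +$445.77 − $672.75 → $437.58
  Jun: +$445.77 − $2,658.24 → -$1,774.89
  Jul: +$445.77 → -$1,329.12
  Aug: +$445.77 − $672.75 → -$1,556.10
  Sep: +$445.77 → -$1,110.33
  Oct: +$445.77 → -$664.56
  Nov: +$445.77 − $672.75 → -$891.54
  Dec: +$445.77 → -$445.77
  Jan: +$445.77 → $0.00
Lowest trial balance = -$1,774.89 (Jun)
Initial deposit = cushion − low point = $891.54 − (-$1,774.89) = $2,666.43

$2,666.43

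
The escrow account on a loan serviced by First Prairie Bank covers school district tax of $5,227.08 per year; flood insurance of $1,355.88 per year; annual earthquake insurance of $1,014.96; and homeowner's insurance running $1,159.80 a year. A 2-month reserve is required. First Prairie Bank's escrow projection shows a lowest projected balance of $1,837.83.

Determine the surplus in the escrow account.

School district tax — $5,227.08
Flood insurance — $1,355.88
Earthquake insurance — $1,014.96
Homeowner's insurance — $1,159.80
Yearly total = $5,227.08 + $1,355.88 + $1,014.96 + $1,159.80 = $8,757.72
Monthly = $8,757.72 / 12 = $729.81
Required cushion = 2 × $729.81 = $1,459.62
Surplus = $1,837.83 − $1,459.62 = $378.21

$378.21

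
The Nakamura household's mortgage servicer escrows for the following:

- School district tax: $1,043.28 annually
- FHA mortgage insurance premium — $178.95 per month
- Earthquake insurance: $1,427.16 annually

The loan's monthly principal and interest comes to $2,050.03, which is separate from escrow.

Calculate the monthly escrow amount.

$384.82

School district tax = $1,043.28/yr
FHA mortgage insurance premium = $178.95 × 12 = $2,147.40/yr
Earthquake insurance = $1,427.16/yr
Annual escrow total = $1,043.28 + $2,147.40 + $1,427.16 = $4,617.84
Per month = $4,617.84 ÷ 12 = $384.82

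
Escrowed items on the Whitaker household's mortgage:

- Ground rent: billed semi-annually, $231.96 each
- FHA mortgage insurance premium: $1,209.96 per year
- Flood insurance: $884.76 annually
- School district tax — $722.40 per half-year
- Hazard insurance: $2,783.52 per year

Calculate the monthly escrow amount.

$565.58

Ground rent = $231.96 × 2 = $463.92
FHA mortgage insurance premium = $1,209.96
Flood insurance = $884.76
School district tax = $722.40 × 2 = $1,444.80
Hazard insurance = $2,783.52
Yearly total = $6,786.96
Per month = $6,786.96 / 12 = $565.58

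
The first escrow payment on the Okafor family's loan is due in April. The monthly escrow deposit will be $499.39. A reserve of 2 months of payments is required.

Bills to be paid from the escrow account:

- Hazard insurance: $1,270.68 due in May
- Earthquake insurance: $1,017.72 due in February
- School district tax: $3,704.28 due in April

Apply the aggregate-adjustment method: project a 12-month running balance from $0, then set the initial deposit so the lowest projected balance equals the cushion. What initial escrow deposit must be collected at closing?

Cushion = 2 × $499.39 = $998.78
Trial balance (start $0, +$499.39 each month, − disbursements):
  Apr: +$499.39 − $3,704.28 → -$3,204.89
  May: +$499.39 − $1,270.68 → -$3,976.18
  Jun: +$499.39 → -$3,476.79
  Jul: +$499.39 → -$2,977.40
  Aug: +$499.39 → -$2,478.01
  Sep: +$499.39 → -$1,978.62
  Oct: +$499.39 → -$1,479.23
  Nov: +$499.39 → -$979.84
  Dec: +$499.39 → -$480.45
  Jan: +$499.39 → $18.94
  Feb: +$499.39 − $1,017.72 → -$499.39
  Mar: +$499.39 → $0.00
Lowest trial balance = -$3,976.18 (May)
Initial deposit = cushion − low point = $998.78 − (-$3,976.18) = $4,974.96

$4,974.96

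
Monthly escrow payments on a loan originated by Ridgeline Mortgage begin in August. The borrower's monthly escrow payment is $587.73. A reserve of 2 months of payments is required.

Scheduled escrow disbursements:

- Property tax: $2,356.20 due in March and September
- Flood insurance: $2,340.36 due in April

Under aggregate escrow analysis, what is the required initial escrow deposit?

$2,938.65

Cushion = 2 × $587.73 = $1,175.46
Trial balance (start $0, +$587.73 each month, − disbursements):
  Aug: +$587.73 → $587.73
  Sep: +$587.73 − $2,356.20 → -$1,180.74
  Oct: +$587.73 → -$593.01
  Nov: +$587.73 → -$5.28
  Dec: +$587.73 → $582.45
  Jan: +$587.73 → $1,170.18
  Feb: +$587.73 → $1,757.91
  Mar: +$587.73 − $2,356.20 → -$10.56
  Apr: +$587.73 − $2,340.36 → -$1,763.19
  May: +$587.73 → -$1,175.46
  Jun: +$587.73 → -$587.73
  Jul: +$587.73 → $0.00
Lowest trial balance = -$1,763.19 (Apr)
Initial deposit = cushion − low point = $1,175.46 − (-$1,763.19) = $2,938.65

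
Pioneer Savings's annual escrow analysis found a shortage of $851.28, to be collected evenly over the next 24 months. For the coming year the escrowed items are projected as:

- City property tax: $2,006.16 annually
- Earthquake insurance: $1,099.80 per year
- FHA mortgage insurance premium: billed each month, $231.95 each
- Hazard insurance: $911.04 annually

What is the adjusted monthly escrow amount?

City property tax: $2,006.16 annually
Earthquake insurance: $1,099.80 annually
FHA mortgage insurance premium: $231.95 × 12 = $2,783.40 annually
Hazard insurance: $911.04 annually
Yearly total = $6,800.40
Monthly = $6,800.40 ÷ 12 = $566.70
Shortage per month = $851.28 ÷ 24 = $35.47
New monthly escrow = $566.70 + $35.47 = $602.17

$602.17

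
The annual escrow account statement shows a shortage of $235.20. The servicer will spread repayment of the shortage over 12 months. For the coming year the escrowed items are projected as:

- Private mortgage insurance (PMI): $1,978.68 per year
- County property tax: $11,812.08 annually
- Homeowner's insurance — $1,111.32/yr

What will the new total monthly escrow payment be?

Private mortgage insurance (PMI) = $1,978.68
County property tax = $11,812.08
Homeowner's insurance = $1,111.32
Combined annual = $14,902.08
Per month = $14,902.08 ÷ 12 = $1,241.84
Shortage spread = $235.20 / 12 = $19.60/mo
New monthly escrow = $1,241.84 + $19.60 = $1,261.44

$1,261.44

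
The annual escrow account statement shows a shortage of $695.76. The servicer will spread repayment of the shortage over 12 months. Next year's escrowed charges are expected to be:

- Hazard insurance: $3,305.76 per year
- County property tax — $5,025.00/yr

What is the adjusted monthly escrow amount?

$752.21

Hazard insurance = $3,305.76
County property tax = $5,025.00
Yearly total = $3,305.76 + $5,025.00 = $8,330.76
Monthly escrow = $8,330.76 ÷ 12 = $694.23
Shortage per month = $695.76 / 12 = $57.98
New monthly escrow = $694.23 + $57.98 = $752.21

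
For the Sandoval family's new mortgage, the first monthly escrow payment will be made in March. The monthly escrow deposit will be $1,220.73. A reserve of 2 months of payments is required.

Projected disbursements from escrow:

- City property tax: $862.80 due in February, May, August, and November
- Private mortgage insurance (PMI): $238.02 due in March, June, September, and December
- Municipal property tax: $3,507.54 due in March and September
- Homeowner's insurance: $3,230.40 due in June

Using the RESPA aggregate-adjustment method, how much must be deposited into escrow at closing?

$6,581.49

Cushion = 2 × $1,220.73 = $2,441.46
Trial balance (start $0, +$1,220.73 each month, − disbursements):
  Mar: +$1,220.73 − $3,745.56 → -$2,524.83
  Apr: +$1,220.73 → -$1,304.10
  May: +$1,220.73 − $862.80 → -$946.17
  Jun: +$1,220.73 − $3,468.42 → -$3,193.86
  Jul: +$1,220.73 → -$1,973.13
  Aug: +$1,220.73 − $862.80 → -$1,615.20
  Sep: +$1,220.73 − $3,745.56 → -$4,140.03
  Oct: +$1,220.73 → -$2,919.30
  Nov: +$1,220.73 − $862.80 → -$2,561.37
  Dec: +$1,220.73 − $238.02 → -$1,578.66
  Jan: +$1,220.73 → -$357.93
  Feb: +$1,220.73 − $862.80 → $0.00
Lowest trial balance = -$4,140.03 (Sep)
Initial deposit = cushion − low point = $2,441.46 − (-$4,140.03) = $6,581.49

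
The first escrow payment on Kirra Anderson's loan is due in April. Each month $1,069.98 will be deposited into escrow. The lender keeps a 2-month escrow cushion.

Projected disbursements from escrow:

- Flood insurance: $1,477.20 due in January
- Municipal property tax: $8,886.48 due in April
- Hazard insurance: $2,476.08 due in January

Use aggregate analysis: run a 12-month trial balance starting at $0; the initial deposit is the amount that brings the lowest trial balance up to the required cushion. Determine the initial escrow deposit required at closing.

Cushion = 2 × $1,069.98 = $2,139.96
Trial balance (start $0, +$1,069.98 each month, − disbursements):
  Apr: +$1,069.98 − $8,886.48 → -$7,816.50
  May: +$1,069.98 → -$6,746.52
  Jun: +$1,069.98 → -$5,676.54
  Jul: +$1,069.98 → -$4,606.56
  Aug: +$1,069.98 → -$3,536.58
  Sep: +$1,069.98 → -$2,466.60
  Oct: +$1,069.98 → -$1,396.62
  Nov: +$1,069.98 → -$326.64
  Dec: +$1,069.98 → $743.34
  Jan: +$1,069.98 − $3,953.28 → -$2,139.96
  Feb: +$1,069.98 → -$1,069.98
  Mar: +$1,069.98 → $0.00
Lowest trial balance = -$7,816.50 (Apr)
Initial deposit = cushion − low point = $2,139.96 − (-$7,816.50) = $9,956.46

$9,956.46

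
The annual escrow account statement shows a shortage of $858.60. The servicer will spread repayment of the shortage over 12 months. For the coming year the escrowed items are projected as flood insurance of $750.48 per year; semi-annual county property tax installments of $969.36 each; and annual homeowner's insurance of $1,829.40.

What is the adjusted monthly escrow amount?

Flood insurance = $750.48 per year
County property tax = $969.36 × 2 = $1,938.72 per year
Homeowner's insurance = $1,829.40 per year
Total annual escrow = $4,518.60
Monthly = $4,518.60 / 12 = $376.55
Shortage spread = $858.60 ÷ 12 = $71.55/mo
Adjusted monthly = $376.55 + $71.55 = $448.10

$448.10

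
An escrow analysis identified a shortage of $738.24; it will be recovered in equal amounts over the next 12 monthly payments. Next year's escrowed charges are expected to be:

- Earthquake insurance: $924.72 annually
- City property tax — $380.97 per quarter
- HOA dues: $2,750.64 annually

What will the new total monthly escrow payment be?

Earthquake insurance = $924.72 annually
City property tax = $380.97 × 4 = $1,523.88 annually
HOA dues = $2,750.64 annually
Yearly total = $924.72 + $1,523.88 + $2,750.64 = $5,199.24
Base monthly escrow = $5,199.24 / 12 = $433.27
Shortage per month = $738.24 / 12 = $61.52
Adjusted monthly = $433.27 + $61.52 = $494.79

$494.79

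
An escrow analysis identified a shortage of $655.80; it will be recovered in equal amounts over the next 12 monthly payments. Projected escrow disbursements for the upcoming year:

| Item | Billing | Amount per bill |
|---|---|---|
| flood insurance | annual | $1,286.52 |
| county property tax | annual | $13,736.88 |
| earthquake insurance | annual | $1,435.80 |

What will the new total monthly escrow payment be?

Flood insurance: $1,286.52
County property tax: $13,736.88
Earthquake insurance: $1,435.80
Total per year = $16,459.20
Monthly = $16,459.20 / 12 = $1,371.60
Monthly shortage recovery: $655.80 ÷ 12 = $54.65
New monthly escrow = $1,371.60 + $54.65 = $1,426.25

$1,426.25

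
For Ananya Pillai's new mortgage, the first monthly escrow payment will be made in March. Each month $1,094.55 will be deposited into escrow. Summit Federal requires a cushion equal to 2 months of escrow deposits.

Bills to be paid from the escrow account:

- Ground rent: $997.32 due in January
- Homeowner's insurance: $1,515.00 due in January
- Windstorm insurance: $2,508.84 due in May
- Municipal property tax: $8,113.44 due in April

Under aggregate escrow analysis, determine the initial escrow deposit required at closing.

$9,527.73

Cushion = 2 × $1,094.55 = $2,189.10
Trial balance (start $0, +$1,094.55 each month, − disbursements):
  Mar: +$1,094.55 → $1,094.55
  Apr: +$1,094.55 − $8,113.44 → -$5,924.34
  May: +$1,094.55 − $2,508.84 → -$7,338.63
  Jun: +$1,094.55 → -$6,244.08
  Jul: +$1,094.55 → -$5,149.53
  Aug: +$1,094.55 → -$4,054.98
  Sep: +$1,094.55 → -$2,960.43
  Oct: +$1,094.55 → -$1,865.88
  Nov: +$1,094.55 → -$771.33
  Dec: +$1,094.55 → $323.22
  Jan: +$1,094.55 − $2,512.32 → -$1,094.55
  Feb: +$1,094.55 → $0.00
Lowest trial balance = -$7,338.63 (May)
Initial deposit = cushion − low point = $2,189.10 − (-$7,338.63) = $9,527.73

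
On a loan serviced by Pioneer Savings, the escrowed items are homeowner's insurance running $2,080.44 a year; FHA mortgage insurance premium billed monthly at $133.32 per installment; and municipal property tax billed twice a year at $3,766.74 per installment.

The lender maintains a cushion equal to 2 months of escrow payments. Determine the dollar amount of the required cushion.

Homeowner's insurance = $2,080.44
FHA mortgage insurance premium = $133.32 × 12 = $1,599.84
Municipal property tax = $3,766.74 × 2 = $7,533.48
Annual escrow total = $2,080.44 + $1,599.84 + $7,533.48 = $11,213.76
Base monthly escrow = $11,213.76 / 12 = $934.48
Cushion = 2 × $934.48 = $1,868.96

$1,868.96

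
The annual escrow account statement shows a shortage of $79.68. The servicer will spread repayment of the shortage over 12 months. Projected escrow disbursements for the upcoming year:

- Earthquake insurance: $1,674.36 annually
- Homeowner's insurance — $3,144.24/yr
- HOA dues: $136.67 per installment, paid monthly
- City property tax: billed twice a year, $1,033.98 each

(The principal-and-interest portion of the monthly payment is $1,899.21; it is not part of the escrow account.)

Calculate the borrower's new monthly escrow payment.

$717.19

Earthquake insurance: $1,674.36 annually
Homeowner's insurance: $3,144.24 annually
HOA dues: $136.67 × 12 = $1,640.04 annually
City property tax: $1,033.98 × 2 = $2,067.96 annually
Yearly total = $8,526.60
Per month = $8,526.60 / 12 = $710.55
Monthly shortage recovery: $79.68 ÷ 12 = $6.64
Adjusted monthly = $710.55 + $6.64 = $717.19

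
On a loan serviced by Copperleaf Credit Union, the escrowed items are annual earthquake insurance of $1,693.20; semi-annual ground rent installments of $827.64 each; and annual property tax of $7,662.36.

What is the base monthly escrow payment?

$917.57

Earthquake insurance: $1,693.20
Ground rent: $827.64 × 2 = $1,655.28
Property tax: $7,662.36
Total per year = $1,693.20 + $1,655.28 + $7,662.36 = $11,010.84
Monthly = $11,010.84 / 12 = $917.57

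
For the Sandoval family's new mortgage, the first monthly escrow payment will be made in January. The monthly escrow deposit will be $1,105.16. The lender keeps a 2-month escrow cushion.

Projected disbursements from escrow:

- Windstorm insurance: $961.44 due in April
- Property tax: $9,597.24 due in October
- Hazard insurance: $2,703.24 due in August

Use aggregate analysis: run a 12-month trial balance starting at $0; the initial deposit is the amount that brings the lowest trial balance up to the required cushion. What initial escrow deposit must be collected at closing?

$4,420.64

Cushion = 2 × $1,105.16 = $2,210.32
Trial balance (start $0, +$1,105.16 each month, − disbursements):
  Jan: +$1,105.16 → $1,105.16
  Feb: +$1,105.16 → $2,210.32
  Mar: +$1,105.16 → $3,315.48
  Apr: +$1,105.16 − $961.44 → $3,459.20
  May: +$1,105.16 → $4,564.36
  Jun: +$1,105.16 → $5,669.52
  Jul: +$1,105.16 → $6,774.68
  Aug: +$1,105.16 − $2,703.24 → $5,176.60
  Sep: +$1,105.16 → $6,281.76
  Oct: +$1,105.16 − $9,597.24 → -$2,210.32
  Nov: +$1,105.16 → -$1,105.16
  Dec: +$1,105.16 → $0.00
Lowest trial balance = -$2,210.32 (Oct)
Initial deposit = cushion − low point = $2,210.32 − (-$2,210.32) = $4,420.64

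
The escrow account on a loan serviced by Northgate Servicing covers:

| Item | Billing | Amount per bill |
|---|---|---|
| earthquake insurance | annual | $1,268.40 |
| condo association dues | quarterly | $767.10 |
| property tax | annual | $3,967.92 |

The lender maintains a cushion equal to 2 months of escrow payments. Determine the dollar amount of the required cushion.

Earthquake insurance = $1,268.40
Condo association dues = $767.10 × 4 = $3,068.40
Property tax = $3,967.92
Annual escrow total = $1,268.40 + $3,068.40 + $3,967.92 = $8,304.72
Monthly = $8,304.72 / 12 = $692.06
Required cushion = 2 × $692.06 = $1,384.12

$1,384.12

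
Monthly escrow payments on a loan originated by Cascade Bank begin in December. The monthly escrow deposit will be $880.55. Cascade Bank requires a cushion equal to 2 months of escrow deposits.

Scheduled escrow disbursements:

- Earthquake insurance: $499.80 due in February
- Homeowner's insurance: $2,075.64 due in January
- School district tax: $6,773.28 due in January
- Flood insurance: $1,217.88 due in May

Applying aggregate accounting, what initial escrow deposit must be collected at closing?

Cushion = 2 × $880.55 = $1,761.10
Trial balance (start $0, +$880.55 each month, − disbursements):
  Dec: +$880.55 → $880.55
  Jan: +$880.55 − $8,848.92 → -$7,087.82
  Feb: +$880.55 − $499.80 → -$6,707.07
  Mar: +$880.55 → -$5,826.52
  Apr: +$880.55 → -$4,945.97
  May: +$880.55 − $1,217.88 → -$5,283.30
  Jun: +$880.55 → -$4,402.75
  Jul: +$880.55 → -$3,522.20
  Aug: +$880.55 → -$2,641.65
  Sep: +$880.55 → -$1,761.10
  Oct: +$880.55 → -$880.55
  Nov: +$880.55 → $0.00
Lowest trial balance = -$7,087.82 (Jan)
Initial deposit = cushion − low point = $1,761.10 − (-$7,087.82) = $8,848.92

$8,848.92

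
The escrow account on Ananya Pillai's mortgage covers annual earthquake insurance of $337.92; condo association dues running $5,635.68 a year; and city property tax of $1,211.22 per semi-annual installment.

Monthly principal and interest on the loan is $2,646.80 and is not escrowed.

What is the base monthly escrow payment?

Earthquake insurance = $337.92/yr
Condo association dues = $5,635.68/yr
City property tax = $1,211.22 × 2 = $2,422.44/yr
Annual escrow total = $337.92 + $5,635.68 + $2,422.44 = $8,396.04
Monthly = $8,396.04 ÷ 12 = $699.67

$699.67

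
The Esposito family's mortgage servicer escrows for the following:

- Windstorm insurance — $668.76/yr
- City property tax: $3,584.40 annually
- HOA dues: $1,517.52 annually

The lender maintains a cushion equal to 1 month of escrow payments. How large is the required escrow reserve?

$480.89

Windstorm insurance = $668.76 per year
City property tax = $3,584.40 per year
HOA dues = $1,517.52 per year
Total annual escrow = $5,770.68
Monthly = $5,770.68 ÷ 12 = $480.89
Required cushion = 1 × $480.89 = $480.89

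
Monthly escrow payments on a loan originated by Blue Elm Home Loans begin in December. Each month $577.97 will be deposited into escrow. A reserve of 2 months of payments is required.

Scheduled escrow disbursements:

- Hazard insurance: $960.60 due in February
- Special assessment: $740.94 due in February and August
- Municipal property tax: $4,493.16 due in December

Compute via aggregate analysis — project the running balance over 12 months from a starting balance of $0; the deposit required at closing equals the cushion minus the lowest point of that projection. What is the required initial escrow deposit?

$5,616.73

Cushion = 2 × $577.97 = $1,155.94
Trial balance (start $0, +$577.97 each month, − disbursements):
  Dec: +$577.97 − $4,493.16 → -$3,915.19
  Jan: +$577.97 → -$3,337.22
  Feb: +$577.97 − $1,701.54 → -$4,460.79
  Mar: +$577.97 → -$3,882.82
  Apr: +$577.97 → -$3,304.85
  May: +$577.97 → -$2,726.88
  Jun: +$577.97 → -$2,148.91
  Jul: +$577.97 → -$1,570.94
  Aug: +$577.97 − $740.94 → -$1,733.91
  Sep: +$577.97 → -$1,155.94
  Oct: +$577.97 → -$577.97
  Nov: +$577.97 → $0.00
Lowest trial balance = -$4,460.79 (Feb)
Initial deposit = cushion − low point = $1,155.94 − (-$4,460.79) = $5,616.73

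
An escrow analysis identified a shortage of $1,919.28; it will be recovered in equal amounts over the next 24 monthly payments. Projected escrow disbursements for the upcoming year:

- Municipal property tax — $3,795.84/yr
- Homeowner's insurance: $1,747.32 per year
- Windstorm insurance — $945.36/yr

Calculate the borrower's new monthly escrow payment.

Municipal property tax — $3,795.84/yr
Homeowner's insurance — $1,747.32/yr
Windstorm insurance — $945.36/yr
Combined annual = $6,488.52
Monthly = $6,488.52 / 12 = $540.71
Monthly shortage recovery: $1,919.28 ÷ 24 = $79.97
Adjusted monthly = $540.71 + $79.97 = $620.68

$620.68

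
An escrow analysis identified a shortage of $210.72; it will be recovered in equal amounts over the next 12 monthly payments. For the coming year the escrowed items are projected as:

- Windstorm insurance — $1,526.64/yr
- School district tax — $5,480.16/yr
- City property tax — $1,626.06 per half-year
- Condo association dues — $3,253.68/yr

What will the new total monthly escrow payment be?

$1,143.61

Windstorm insurance: $1,526.64 annually
School district tax: $5,480.16 annually
City property tax: $1,626.06 × 2 = $3,252.12 annually
Condo association dues: $3,253.68 annually
Total annual escrow = $1,526.64 + $5,480.16 + $3,252.12 + $3,253.68 = $13,512.60
Monthly = $13,512.60 ÷ 12 = $1,126.05
Shortage spread = $210.72 / 12 = $17.56/mo
New monthly escrow = $1,126.05 + $17.56 = $1,143.61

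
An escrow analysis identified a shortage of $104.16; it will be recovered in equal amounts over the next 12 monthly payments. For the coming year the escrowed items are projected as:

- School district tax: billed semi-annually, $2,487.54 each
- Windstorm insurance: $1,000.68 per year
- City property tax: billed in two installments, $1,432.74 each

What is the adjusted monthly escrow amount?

School district tax — $2,487.54 × 2 = $4,975.08
Windstorm insurance — $1,000.68
City property tax — $1,432.74 × 2 = $2,865.48
Combined annual = $8,841.24
Per month = $8,841.24 ÷ 12 = $736.77
Shortage per month = $104.16 / 12 = $8.68
New monthly escrow = $736.77 + $8.68 = $745.45

$745.45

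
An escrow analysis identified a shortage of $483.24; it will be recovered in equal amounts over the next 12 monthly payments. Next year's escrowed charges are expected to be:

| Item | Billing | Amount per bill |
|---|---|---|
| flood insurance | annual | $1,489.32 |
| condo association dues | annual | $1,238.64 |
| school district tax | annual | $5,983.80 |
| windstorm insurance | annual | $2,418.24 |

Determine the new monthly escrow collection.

$967.77

Flood insurance = $1,489.32 per year
Condo association dues = $1,238.64 per year
School district tax = $5,983.80 per year
Windstorm insurance = $2,418.24 per year
Annual escrow total = $11,130.00
Per month = $11,130.00 ÷ 12 = $927.50
Shortage spread = $483.24 / 12 = $40.27/mo
New monthly escrow = $927.50 + $40.27 = $967.77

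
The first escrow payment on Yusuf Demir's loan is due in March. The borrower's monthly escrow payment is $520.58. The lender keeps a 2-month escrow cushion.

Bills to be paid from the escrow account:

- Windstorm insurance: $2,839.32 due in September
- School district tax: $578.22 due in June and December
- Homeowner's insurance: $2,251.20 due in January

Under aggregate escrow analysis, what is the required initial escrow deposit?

Cushion = 2 × $520.58 = $1,041.16
Trial balance (start $0, +$520.58 each month, − disbursements):
  Mar: +$520.58 → $520.58
  Apr: +$520.58 → $1,041.16
  May: +$520.58 → $1,561.74
  Jun: +$520.58 − $578.22 → $1,504.10
  Jul: +$520.58 → $2,024.68
  Aug: +$520.58 → $2,545.26
  Sep: +$520.58 − $2,839.32 → $226.52
  Oct: +$520.58 → $747.10
  Nov: +$520.58 → $1,267.68
  Dec: +$520.58 − $578.22 → $1,210.04
  Jan: +$520.58 − $2,251.20 → -$520.58
  Feb: +$520.58 → $0.00
Lowest trial balance = -$520.58 (Jan)
Initial deposit = cushion − low point = $1,041.16 − (-$520.58) = $1,561.74

$1,561.74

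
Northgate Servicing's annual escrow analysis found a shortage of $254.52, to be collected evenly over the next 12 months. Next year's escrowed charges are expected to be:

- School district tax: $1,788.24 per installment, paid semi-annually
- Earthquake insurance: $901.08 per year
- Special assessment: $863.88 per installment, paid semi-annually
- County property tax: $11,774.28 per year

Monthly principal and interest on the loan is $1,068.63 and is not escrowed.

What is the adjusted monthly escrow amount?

School district tax — $1,788.24 × 2 = $3,576.48
Earthquake insurance — $901.08
Special assessment — $863.88 × 2 = $1,727.76
County property tax — $11,774.28
Total per year = $3,576.48 + $901.08 + $1,727.76 + $11,774.28 = $17,979.60
Per month = $17,979.60 / 12 = $1,498.30
Shortage per month = $254.52 ÷ 12 = $21.21
Adjusted monthly = $1,498.30 + $21.21 = $1,519.51

$1,519.51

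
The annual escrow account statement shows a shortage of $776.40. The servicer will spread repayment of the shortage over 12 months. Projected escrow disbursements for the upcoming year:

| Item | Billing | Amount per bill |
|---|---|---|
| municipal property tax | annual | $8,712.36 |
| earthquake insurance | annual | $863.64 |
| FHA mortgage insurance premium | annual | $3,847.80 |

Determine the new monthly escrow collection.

$1,183.35

Municipal property tax = $8,712.36 per year
Earthquake insurance = $863.64 per year
FHA mortgage insurance premium = $3,847.80 per year
Yearly total = $8,712.36 + $863.64 + $3,847.80 = $13,423.80
Monthly = $13,423.80 ÷ 12 = $1,118.65
Monthly shortage recovery: $776.40 ÷ 12 = $64.70
New monthly escrow = $1,118.65 + $64.70 = $1,183.35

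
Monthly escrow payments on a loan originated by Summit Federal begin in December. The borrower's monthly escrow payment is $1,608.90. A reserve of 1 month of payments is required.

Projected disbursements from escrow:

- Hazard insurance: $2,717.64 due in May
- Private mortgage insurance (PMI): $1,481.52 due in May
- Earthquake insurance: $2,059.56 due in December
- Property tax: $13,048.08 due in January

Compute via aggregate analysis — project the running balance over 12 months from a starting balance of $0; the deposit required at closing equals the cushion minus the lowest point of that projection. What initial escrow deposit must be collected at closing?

$13,498.74

Cushion = 1 × $1,608.90 = $1,608.90
Trial balance (start $0, +$1,608.90 each month, − disbursements):
  Dec: +$1,608.90 − $2,059.56 → -$450.66
  Jan: +$1,608.90 − $13,048.08 → -$11,889.84
  Feb: +$1,608.90 → -$10,280.94
  Mar: +$1,608.90 → -$8,672.04
  Apr: +$1,608.90 → -$7,063.14
  May: +$1,608.90 − $4,199.16 → -$9,653.40
  Jun: +$1,608.90 → -$8,044.50
  Jul: +$1,608.90 → -$6,435.60
  Aug: +$1,608.90 → -$4,826.70
  Sep: +$1,608.90 → -$3,217.80
  Oct: +$1,608.90 → -$1,608.90
  Nov: +$1,608.90 → $0.00
Lowest trial balance = -$11,889.84 (Jan)
Initial deposit = cushion − low point = $1,608.90 − (-$11,889.84) = $13,498.74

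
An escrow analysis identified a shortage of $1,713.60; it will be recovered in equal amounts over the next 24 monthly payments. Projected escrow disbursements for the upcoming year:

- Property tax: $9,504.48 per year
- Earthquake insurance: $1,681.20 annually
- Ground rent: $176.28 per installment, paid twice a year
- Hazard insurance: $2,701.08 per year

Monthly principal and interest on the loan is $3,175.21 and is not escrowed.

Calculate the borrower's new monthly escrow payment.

$1,258.01

Property tax: $9,504.48
Earthquake insurance: $1,681.20
Ground rent: $176.28 × 2 = $352.56
Hazard insurance: $2,701.08
Total per year = $9,504.48 + $1,681.20 + $352.56 + $2,701.08 = $14,239.32
Per month = $14,239.32 / 12 = $1,186.61
Shortage per month = $1,713.60 / 24 = $71.40
New monthly escrow = $1,186.61 + $71.40 = $1,258.01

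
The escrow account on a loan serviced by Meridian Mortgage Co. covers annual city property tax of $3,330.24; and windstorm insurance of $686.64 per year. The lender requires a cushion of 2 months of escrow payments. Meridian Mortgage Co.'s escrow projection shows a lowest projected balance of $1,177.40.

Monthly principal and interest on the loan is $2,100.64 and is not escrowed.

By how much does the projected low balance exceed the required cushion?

City property tax = $3,330.24 per year
Windstorm insurance = $686.64 per year
Total per year = $3,330.24 + $686.64 = $4,016.88
Base monthly escrow = $4,016.88 ÷ 12 = $334.74
Required reserve = 2 × $334.74 = $669.48
Excess over cushion: $1,177.40 − $669.48 = $507.92

$507.92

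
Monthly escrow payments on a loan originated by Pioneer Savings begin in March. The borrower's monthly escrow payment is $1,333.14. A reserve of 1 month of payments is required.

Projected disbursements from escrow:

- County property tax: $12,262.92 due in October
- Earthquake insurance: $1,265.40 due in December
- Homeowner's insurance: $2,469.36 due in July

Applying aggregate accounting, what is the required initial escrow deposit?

$5,400.30

Cushion = 1 × $1,333.14 = $1,333.14
Trial balance (start $0, +$1,333.14 each month, − disbursements):
  Mar: +$1,333.14 → $1,333.14
  Apr: +$1,333.14 → $2,666.28
  May: +$1,333.14 → $3,999.42
  Jun: +$1,333.14 → $5,332.56
  Jul: +$1,333.14 − $2,469.36 → $4,196.34
  Aug: +$1,333.14 → $5,529.48
  Sep: +$1,333.14 → $6,862.62
  Oct: +$1,333.14 − $12,262.92 → -$4,067.16
  Nov: +$1,333.14 → -$2,734.02
  Dec: +$1,333.14 − $1,265.40 → -$2,666.28
  Jan: +$1,333.14 → -$1,333.14
  Feb: +$1,333.14 → $0.00
Lowest trial balance = -$4,067.16 (Oct)
Initial deposit = cushion − low point = $1,333.14 − (-$4,067.16) = $5,400.30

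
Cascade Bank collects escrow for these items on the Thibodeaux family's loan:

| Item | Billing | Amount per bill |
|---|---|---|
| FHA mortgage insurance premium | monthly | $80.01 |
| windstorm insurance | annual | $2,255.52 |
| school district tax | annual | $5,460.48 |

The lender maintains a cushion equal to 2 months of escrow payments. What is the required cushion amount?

$1,446.02

FHA mortgage insurance premium — $80.01 × 12 = $960.12/yr
Windstorm insurance — $2,255.52/yr
School district tax — $5,460.48/yr
Combined annual = $960.12 + $2,255.52 + $5,460.48 = $8,676.12
Monthly escrow = $8,676.12 / 12 = $723.01
Reserve = 2 × $723.01 = $1,446.02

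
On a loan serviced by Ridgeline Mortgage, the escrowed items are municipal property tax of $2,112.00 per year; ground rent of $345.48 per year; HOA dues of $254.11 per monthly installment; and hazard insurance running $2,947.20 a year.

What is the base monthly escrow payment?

Municipal property tax — $2,112.00
Ground rent — $345.48
HOA dues — $254.11 × 12 = $3,049.32
Hazard insurance — $2,947.20
Total annual escrow = $8,454.00
Monthly escrow = $8,454.00 / 12 = $704.50

$704.50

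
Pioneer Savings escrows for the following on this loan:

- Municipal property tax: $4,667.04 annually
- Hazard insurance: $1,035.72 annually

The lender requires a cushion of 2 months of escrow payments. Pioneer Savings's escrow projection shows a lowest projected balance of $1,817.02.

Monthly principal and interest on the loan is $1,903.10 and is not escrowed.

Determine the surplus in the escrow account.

Municipal property tax — $4,667.04 annually
Hazard insurance — $1,035.72 annually
Total per year = $4,667.04 + $1,035.72 = $5,702.76
Per month = $5,702.76 / 12 = $475.23
Required reserve = 2 × $475.23 = $950.46
Surplus = $1,817.02 − $950.46 = $866.56

$866.56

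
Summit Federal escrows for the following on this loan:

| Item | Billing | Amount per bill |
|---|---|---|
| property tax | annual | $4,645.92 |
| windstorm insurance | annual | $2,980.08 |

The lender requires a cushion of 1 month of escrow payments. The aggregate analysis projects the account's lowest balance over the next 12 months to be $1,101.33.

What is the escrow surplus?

Property tax — $4,645.92 per year
Windstorm insurance — $2,980.08 per year
Total per year = $7,626.00
Per month = $7,626.00 ÷ 12 = $635.50
Required cushion = 1 × $635.50 = $635.50
Excess over cushion: $1,101.33 − $635.50 = $465.83

$465.83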